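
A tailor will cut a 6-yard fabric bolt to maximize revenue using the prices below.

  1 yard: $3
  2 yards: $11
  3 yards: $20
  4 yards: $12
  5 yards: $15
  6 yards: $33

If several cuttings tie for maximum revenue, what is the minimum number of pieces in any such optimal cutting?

2

Build r[k] bottom-up: r[k] = max over allowed piece i of (p[i] + r[k−i]).
r[1] = 3
r[2] = max(3+3, 11+0) = 11
r[3] = max(3+11, 11+3, 20+0) = 20
r[4] = max(3+20, 11+11, 20+3, 12+0) = 23
r[5] = max(3+23, 11+20, 20+11, 12+3, 15+0) = 31
r[6] = max(3+31, 11+23, 20+20, 12+11, 15+3, 33+0) = 40
Maximum revenue is $40.
Now minimize piece count subject to staying optimal: for each k, pieces[k] = 1 + min over i with p[i]+r[k−i]=r[k] of pieces[k−i].
pieces[3] = 1
pieces[4] = 2
pieces[5] = 2
pieces[6] = 2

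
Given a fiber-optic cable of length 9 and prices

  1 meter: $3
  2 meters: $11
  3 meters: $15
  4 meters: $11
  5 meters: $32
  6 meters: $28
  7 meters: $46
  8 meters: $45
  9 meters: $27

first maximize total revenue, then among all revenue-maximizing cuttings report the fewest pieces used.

2

Let r[k] be the best obtainable value from length k. For each k, try every first piece i and keep the best of price[i] + r[k−i].
r[1] = 3
r[2] = 11
r[3] = 15
r[4] = 22  (first piece 2, then r[2]=11)
r[5] = 32
r[6] = 35  (first piece 1, then r[5]=32)
r[7] = 46
r[8] = 49  (first piece 1, then r[7]=46)
r[9] = 57  (first piece 2, then r[7]=46)
Maximum revenue is $57.
Now minimize piece count subject to staying optimal: for each k, pieces[k] = 1 + min over i with p[i]+r[k−i]=r[k] of pieces[k−i].
pieces[6] = 2
pieces[7] = 1
pieces[8] = 2
pieces[9] = 2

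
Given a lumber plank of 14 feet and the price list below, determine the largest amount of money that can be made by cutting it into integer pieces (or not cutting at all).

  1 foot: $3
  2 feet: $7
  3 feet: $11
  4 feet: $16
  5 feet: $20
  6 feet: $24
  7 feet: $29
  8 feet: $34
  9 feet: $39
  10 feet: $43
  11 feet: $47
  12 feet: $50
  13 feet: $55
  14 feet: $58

59

Consider every possible first cut. r[k] is the best of p[i]+r[k−i] over all sellable i≤k.
r[1] = 3
r[2] = 7
r[3] = 11
r[4] = 16
r[5] = 20
r[6] = 24
r[7] = 29
r[8] = 34
r[9] = 39
r[10] = 43
r[11] = 47
r[12] = 50  (first piece 1, then r[11]=47)
r[13] = 55  (first piece 4, then r[9]=39)
r[14] = 59  (first piece 4, then r[10]=43)
One optimal cutting: 10 + 4 → $43 + $16 = $59.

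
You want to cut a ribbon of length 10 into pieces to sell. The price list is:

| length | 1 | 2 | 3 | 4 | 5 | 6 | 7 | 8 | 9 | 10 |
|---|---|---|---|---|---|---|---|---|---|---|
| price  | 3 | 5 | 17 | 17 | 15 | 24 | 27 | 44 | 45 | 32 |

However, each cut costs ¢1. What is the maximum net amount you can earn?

Let r[k] be the best obtainable value from length k. For each k, try every first piece i and keep the best of price[i] + r[k−i] minus the 1 cut fee when i<k.
r[1] = 3
r[2] = 5  (first piece 1, then r[1]=3)
r[3] = 17
r[4] = 19  (first piece 1, then r[3]=17)
r[5] = 21  (first piece 1, then r[4]=19)
r[6] = 33  (first piece 3, then r[3]=17)
r[7] = 35  (first piece 1, then r[6]=33)
r[8] = 44
r[9] = 49  (first piece 3, then r[6]=33)
r[10] = 51  (first piece 1, then r[9]=49)
One optimal plan: pieces 3 + 3 + 3 + 1 (3 cuts) → ¢54 − ¢3 = ¢51.

51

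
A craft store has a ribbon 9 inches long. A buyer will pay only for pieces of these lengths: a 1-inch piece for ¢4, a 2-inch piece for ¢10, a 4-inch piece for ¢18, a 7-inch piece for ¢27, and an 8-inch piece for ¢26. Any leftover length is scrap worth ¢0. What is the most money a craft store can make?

44

Let best[k] be the best obtainable value from length k. For each k, try every first piece i and keep the best of price[i] + best[k−i].
best[1] = 4
best[2] = max(4+4, 10+0) = 10
best[3] = max(4+10, 10+4) = 14
best[4] = max(4+14, 10+10, 18+0) = 20
best[5] = max(4+20, 10+14, 18+4) = 24
best[6] = max(4+24, 10+20, 18+10) = 30
best[7] = max(4+30, 10+24, 18+14, 27+0) = 34
best[8] = max(4+34, 10+30, 18+20, 27+4, 26+0) = 40
best[9] = max(4+40, 10+34, 18+24, 27+10, 26+4) = 44
One optimal cutting: 2 + 2 + 2 + 2 + 1 → ¢44.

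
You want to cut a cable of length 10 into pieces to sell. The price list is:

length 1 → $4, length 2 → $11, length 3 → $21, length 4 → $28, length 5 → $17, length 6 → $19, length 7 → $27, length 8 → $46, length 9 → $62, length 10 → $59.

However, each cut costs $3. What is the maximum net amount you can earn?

Consider every possible first cut. net[k] is the best of p[i]+net[k−i] over all sellable i≤k, charging 3 whenever i<k.
net[1] = 4
net[2] = max(4+4-3, 11+0) = 11
net[3] = max(4+11-3, 11+4-3, 21+0) = 21
net[4] = max(4+21-3, 11+11-3, 21+4-3, 28+0) = 28
net[5] = max(4+28-3, 11+21-3, 21+11-3, 28+4-3, 17+0) = 29
net[6] = max(4+29-3, 11+28-3, 21+21-3, 28+11-3, 17+4-3, 19+0) = 39
net[7] = max(4+39-3, 11+29-3, 21+28-3, …, 19+4-3, 27+0) = 46
net[8] = max(4+46-3, 11+39-3, 21+29-3, …, 27+4-3, 46+0) = 53
net[9] = max(4+53-3, 11+46-3, 21+39-3, …, 46+4-3, 62+0) = 62
net[10] = max(4+62-3, 11+53-3, 21+46-3, …, 62+4-3, 59+0) = 64
One optimal plan: pieces 4 + 3 + 3 (2 cuts) → $70 − $6 = $64.

64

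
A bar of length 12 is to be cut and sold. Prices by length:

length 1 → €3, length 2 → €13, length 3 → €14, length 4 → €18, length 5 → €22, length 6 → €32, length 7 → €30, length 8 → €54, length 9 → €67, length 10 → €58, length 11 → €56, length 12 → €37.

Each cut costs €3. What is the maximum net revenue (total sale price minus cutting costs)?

78

Build v[k] bottom-up: v[k] = max over allowed piece i of (p[i] + v[k−i]) − 3 per cut.
v[1] = 3
v[2] = 13
v[3] = 14
v[4] = 23  (first piece 2, then v[2]=13)
v[5] = 24  (first piece 2, then v[3]=14)
v[6] = 33  (first piece 2, then v[4]=23)
v[7] = 34  (first piece 2, then v[5]=24)
v[8] = 54
v[9] = 67
v[10] = 67  (first piece 1, then v[9]=67)
v[11] = 77  (first piece 2, then v[9]=67)
v[12] = 78  (first piece 3, then v[9]=67)
One optimal plan: pieces 9 + 3 (1 cut) → €81 − €3 = €78.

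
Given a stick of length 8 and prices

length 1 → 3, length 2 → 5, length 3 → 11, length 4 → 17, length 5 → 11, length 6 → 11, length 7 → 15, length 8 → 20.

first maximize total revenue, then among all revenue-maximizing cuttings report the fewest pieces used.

Consider every possible first cut. r[k] is the best of p[i]+r[k−i] over all sellable i≤k.
r[1] = 3
r[2] = max(3+3, 5+0) = 6
r[3] = max(3+6, 5+3, 11+0) = 11
r[4] = max(3+11, 5+6, 11+3, 17+0) = 17
r[5] = max(3+17, 5+11, 11+6, 17+3, 11+0) = 20
r[6] = max(3+20, 5+17, 11+11, 17+6, 11+3, 11+0) = 23
r[7] = max(3+23, 5+20, 11+17, …, 11+3, 15+0) = 28
r[8] = max(3+28, 5+23, 11+20, …, 15+3, 20+0) = 34
Maximum revenue is 34.
Now minimize piece count subject to staying optimal: for each k, pieces[k] = 1 + min over i with p[i]+r[k−i]=r[k] of pieces[k−i].
pieces[5] = 2
pieces[6] = 3
pieces[7] = 2
pieces[8] = 2

2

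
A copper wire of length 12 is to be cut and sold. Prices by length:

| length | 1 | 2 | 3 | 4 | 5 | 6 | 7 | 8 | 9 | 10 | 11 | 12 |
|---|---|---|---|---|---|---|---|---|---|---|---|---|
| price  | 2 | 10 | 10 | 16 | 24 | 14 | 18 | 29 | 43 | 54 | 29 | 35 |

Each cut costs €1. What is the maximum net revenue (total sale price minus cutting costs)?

Consider every possible first cut. v[k] is the best of p[i]+v[k−i] over all sellable i≤k, charging 1 whenever i<k.
v[1] = 2
v[2] = max(2+2-1, 10+0) = 10
v[3] = max(2+10-1, 10+2-1, 10+0) = 11
v[4] = max(2+11-1, 10+10-1, 10+2-1, 16+0) = 19
v[5] = max(2+19-1, 10+11-1, 10+10-1, 16+2-1, 24+0) = 24
v[6] = max(2+24-1, 10+19-1, 10+11-1, 16+10-1, 24+2-1, 14+0) = 28
v[7] = max(2+28-1, 10+24-1, 10+19-1, …, 14+2-1, 18+0) = 33
v[8] = max(2+33-1, 10+28-1, 10+24-1, …, 18+2-1, 29+0) = 37
v[9] = max(2+37-1, 10+33-1, 10+28-1, …, 29+2-1, 43+0) = 43
v[10] = max(2+43-1, 10+37-1, 10+33-1, …, 43+2-1, 54+0) = 54
v[11] = max(2+54-1, 10+43-1, 10+37-1, …, 54+2-1, 29+0) = 55
v[12] = max(2+55-1, 10+54-1, 10+43-1, …, 29+2-1, 35+0) = 63
One optimal plan: pieces 10 + 2 (1 cut) → €64 − €1 = €63.

63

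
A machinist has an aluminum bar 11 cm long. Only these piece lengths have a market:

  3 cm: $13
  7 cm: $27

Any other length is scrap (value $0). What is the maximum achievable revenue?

Let r[k] be the best obtainable value from length k. For each k, try every first piece i and keep the best of price[i] + r[k−i].
r[1] = 0
r[2] = 0
r[3] = 13
r[4] = 13
r[5] = 13
r[6] = 26  (first piece 3, then r[3]=13)
r[7] = 27
r[8] = 27
r[9] = 39  (first piece 3, then r[6]=26)
r[10] = 40  (first piece 3, then r[7]=27)
r[11] = 40
One optimal cutting: pieces 7 + 3 with 1 cm of scrap → $40.

40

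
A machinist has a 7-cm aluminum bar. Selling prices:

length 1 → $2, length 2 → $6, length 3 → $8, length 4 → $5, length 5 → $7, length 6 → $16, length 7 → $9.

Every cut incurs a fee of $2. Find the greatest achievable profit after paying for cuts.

Consider every possible first cut. v[k] is the best of p[i]+v[k−i] over all sellable i≤k, charging 2 whenever i<k.
v[1] = 2
v[2] = max(2+2-2, 6+0) = 6
v[3] = max(2+6-2, 6+2-2, 8+0) = 8
v[4] = max(2+8-2, 6+6-2, 8+2-2, 5+0) = 10
v[5] = max(2+10-2, 6+8-2, 8+6-2, 5+2-2, 7+0) = 12
v[6] = max(2+12-2, 6+10-2, 8+8-2, 5+6-2, 7+2-2, 16+0) = 16
v[7] = max(2+16-2, 6+12-2, 8+10-2, …, 16+2-2, 9+0) = 16
One optimal plan: pieces 6 + 1 (1 cut) → $18 − $2 = $16.

16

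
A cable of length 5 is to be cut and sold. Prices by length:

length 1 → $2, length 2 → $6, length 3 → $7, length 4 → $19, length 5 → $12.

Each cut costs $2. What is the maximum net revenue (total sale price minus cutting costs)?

19

Let r[k] be the best obtainable value from length k. For each k, try every first piece i and keep the best of price[i] + r[k−i] minus the 2 cut fee when i<k.
r[1] = 2
r[2] = max(2+2-2, 6+0) = 6
r[3] = max(2+6-2, 6+2-2, 7+0) = 7
r[4] = max(2+7-2, 6+6-2, 7+2-2, 19+0) = 19
r[5] = max(2+19-2, 6+7-2, 7+6-2, 19+2-2, 12+0) = 19
One optimal plan: pieces 4 + 1 (1 cut) → $21 − $2 = $19.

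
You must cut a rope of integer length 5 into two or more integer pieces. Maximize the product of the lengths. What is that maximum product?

Let m[k] be the best product for length k (with at least one cut). For each first piece i, the rest contributes max(k−i, m[k−i]).
m[2] = 1×max(1,0) = 1×1 = 1
m[3] = max(1×2, 2×1) = 2
m[4] = max(1×3, 2×2, 3×1) = 4
m[5] = max(1×4, 2×3, 3×2, 4×1) = 6
One optimal split: 3 + 2; product 3×2 = 6.

6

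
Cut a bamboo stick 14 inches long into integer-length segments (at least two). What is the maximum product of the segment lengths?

162

Fill prod[k] for k=2..14: at each k try every first piece i and multiply by the better of (k−i) uncut or prod[k−i].
Small cases: prod[2]=1, prod[3]=2, prod[4]=4, prod[5]=6, prod[6]=9, prod[7]=12, prod[8]=18, prod[9]=27.
prod[10] = 2*max(8,18) = 2*18 = 36
prod[11] = 2*max(9,27) = 2*27 = 54
prod[12] = 3*max(9,27) = 3*27 = 81
prod[13] = 2*max(11,54) = 2*54 = 108
prod[14] = 2*max(12,81) = 2*81 = 162
One optimal split: 3 + 3 + 3 + 3 + 2; product 3*3*3*3*2 = 162.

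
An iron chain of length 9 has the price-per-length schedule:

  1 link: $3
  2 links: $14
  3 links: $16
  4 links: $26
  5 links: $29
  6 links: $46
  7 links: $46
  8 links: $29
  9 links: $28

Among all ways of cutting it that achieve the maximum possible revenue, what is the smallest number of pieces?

3

Build r[k] bottom-up: r[k] = max over allowed piece i of (p[i] + r[k−i]).
r[1] = 3
r[2] = max(3+3, 14+0) = 14
r[3] = max(3+14, 14+3, 16+0) = 17
r[4] = max(3+17, 14+14, 16+3, 26+0) = 28
r[5] = max(3+28, 14+17, 16+14, 26+3, 29+0) = 31
r[6] = max(3+31, 14+28, 16+17, 26+14, 29+3, 46+0) = 46
r[7] = max(3+46, 14+31, 16+28, …, 46+3, 46+0) = 49
r[8] = max(3+49, 14+46, 16+31, …, 46+3, 29+0) = 60
r[9] = max(3+60, 14+49, 16+46, …, 29+3, 28+0) = 63
Maximum revenue is $63.
Now minimize piece count subject to staying optimal: for each k, pieces[k] = 1 + min over i with p[i]+r[k−i]=r[k] of pieces[k−i].
pieces[6] = 1
pieces[7] = 2
pieces[8] = 2
pieces[9] = 3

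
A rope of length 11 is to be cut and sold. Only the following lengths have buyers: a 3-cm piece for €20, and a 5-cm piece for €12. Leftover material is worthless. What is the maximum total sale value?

Build best[k] bottom-up: best[k] = max over allowed piece i of (p[i] + best[k−i]).
best[1] = 0
best[2] = 0
best[3] = 20
best[4] = 20
best[5] = max(20+0, 12+0) = 20
best[6] = max(20+20, 12+0) = 40
best[7] = max(20+20, 12+0) = 40
best[8] = max(20+20, 12+20) = 40
best[9] = max(20+40, 12+20) = 60
best[10] = max(20+40, 12+20) = 60
best[11] = max(20+40, 12+40) = 60
One optimal cutting: pieces 3 + 3 + 3 with 2 cm of scrap → €60.

60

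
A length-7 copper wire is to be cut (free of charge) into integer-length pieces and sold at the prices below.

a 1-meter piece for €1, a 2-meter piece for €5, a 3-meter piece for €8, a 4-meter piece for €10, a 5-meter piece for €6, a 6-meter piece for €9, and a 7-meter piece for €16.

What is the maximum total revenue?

18

Consider every possible first cut. best[k] is the best of p[i]+best[k−i] over all sellable i≤k.
best[1] = 1
best[2] = max(1+1, 5+0) = 5
best[3] = max(1+5, 5+1, 8+0) = 8
best[4] = max(1+8, 5+5, 8+1, 10+0) = 10
best[5] = max(1+10, 5+8, 8+5, 10+1, 6+0) = 13
best[6] = max(1+13, 5+10, 8+8, 10+5, 6+1, 9+0) = 16
best[7] = max(1+16, 5+13, 8+10, …, 9+1, 16+0) = 18
One optimal cutting: 3 + 2 + 2 → €8 + €5 + €5 = €18.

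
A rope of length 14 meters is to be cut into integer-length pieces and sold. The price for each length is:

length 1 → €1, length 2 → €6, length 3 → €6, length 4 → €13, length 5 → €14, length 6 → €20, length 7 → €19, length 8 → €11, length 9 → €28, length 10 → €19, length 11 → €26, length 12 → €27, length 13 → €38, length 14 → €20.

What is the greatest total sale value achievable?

Consider every possible first cut. R[k] is the best of p[i]+R[k−i] over all sellable i≤k.
R[1] = 1
R[2] = max(1+1, 6+0) = 6
R[3] = max(1+6, 6+1, 6+0) = 7
R[4] = max(1+7, 6+6, 6+1, 13+0) = 13
R[5] = max(1+13, 6+7, 6+6, 13+1, 14+0) = 14
R[6] = max(1+14, 6+13, 6+7, 13+6, 14+1, 20+0) = 20
R[7] = max(1+20, 6+14, 6+13, …, 20+1, 19+0) = 21
R[8] = max(1+21, 6+20, 6+14, …, 19+1, 11+0) = 26
R[9] = max(1+26, 6+21, 6+20, …, 11+1, 28+0) = 28
R[10] = max(1+28, 6+26, 6+21, …, 28+1, 19+0) = 33
R[11] = max(1+33, 6+28, 6+26, …, 19+1, 26+0) = 34
R[12] = max(1+34, 6+33, 6+28, …, 26+1, 27+0) = 40
R[13] = max(1+40, 6+34, 6+33, …, 27+1, 38+0) = 41
R[14] = max(1+41, 6+40, 6+34, …, 38+1, 20+0) = 46
One optimal cutting: 6 + 6 + 2 → €20 + €20 + €6 = €46.

46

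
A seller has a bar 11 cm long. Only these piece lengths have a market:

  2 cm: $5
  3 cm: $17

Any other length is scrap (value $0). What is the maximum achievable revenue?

Build best[k] bottom-up: best[k] = max over allowed piece i of (p[i] + best[k−i]).
best[1] = 0
best[2] = 5
best[3] = max(5+0, 17+0) = 17
best[4] = max(5+5, 17+0) = 17
best[5] = max(5+17, 17+5) = 22
best[6] = max(5+17, 17+17) = 34
best[7] = max(5+22, 17+17) = 34
best[8] = max(5+34, 17+22) = 39
best[9] = max(5+34, 17+34) = 51
best[10] = max(5+39, 17+34) = 51
best[11] = max(5+51, 17+39) = 56
One optimal cutting: 3 + 3 + 3 + 2 → $56.

56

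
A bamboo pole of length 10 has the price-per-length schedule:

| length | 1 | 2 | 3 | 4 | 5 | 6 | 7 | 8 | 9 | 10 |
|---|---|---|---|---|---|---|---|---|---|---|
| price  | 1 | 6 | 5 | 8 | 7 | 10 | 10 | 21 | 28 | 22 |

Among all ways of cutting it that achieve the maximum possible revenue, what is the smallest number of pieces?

Consider every possible first cut. r[k] is the best of p[i]+r[k−i] over all sellable i≤k.
r[1] = 1
r[2] = max(1+1, 6+0) = 6
r[3] = max(1+6, 6+1, 5+0) = 7
r[4] = max(1+7, 6+6, 5+1, 8+0) = 12
r[5] = max(1+12, 6+7, 5+6, 8+1, 7+0) = 13
r[6] = max(1+13, 6+12, 5+7, 8+6, 7+1, 10+0) = 18
r[7] = max(1+18, 6+13, 5+12, …, 10+1, 10+0) = 19
r[8] = max(1+19, 6+18, 5+13, …, 10+1, 21+0) = 24
r[9] = max(1+24, 6+19, 5+18, …, 21+1, 28+0) = 28
r[10] = max(1+28, 6+24, 5+19, …, 28+1, 22+0) = 30
Maximum revenue is $30.
Now minimize piece count subject to staying optimal: for each k, pieces[k] = 1 + min over i with p[i]+r[k−i]=r[k] of pieces[k−i].
pieces[7] = 4
pieces[8] = 4
pieces[9] = 1
pieces[10] = 5

5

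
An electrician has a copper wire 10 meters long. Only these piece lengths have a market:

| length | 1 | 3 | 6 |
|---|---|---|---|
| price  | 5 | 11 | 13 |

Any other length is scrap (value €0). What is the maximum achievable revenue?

50

Build best[k] bottom-up: best[k] = max over allowed piece i of (p[i] + best[k−i]).
best[1] = 5
best[2] = 10  (first piece 1, then best[1]=5)
best[3] = max(5+10, 11+0) = 15
best[4] = max(5+15, 11+5) = 20
best[5] = max(5+20, 11+10) = 25
best[6] = max(5+25, 11+15, 13+0) = 30
best[7] = max(5+30, 11+20, 13+5) = 35
best[8] = max(5+35, 11+25, 13+10) = 40
best[9] = max(5+40, 11+30, 13+15) = 45
best[10] = max(5+45, 11+35, 13+20) = 50
One optimal cutting: 1 + 1 + 1 + 1 + 1 + 1 + 1 + 1 + 1 + 1 → €50.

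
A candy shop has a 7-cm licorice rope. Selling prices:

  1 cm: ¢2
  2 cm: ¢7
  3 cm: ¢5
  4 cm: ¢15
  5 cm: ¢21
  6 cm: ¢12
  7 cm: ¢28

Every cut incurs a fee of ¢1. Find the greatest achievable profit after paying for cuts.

28

Let net[k] be the best obtainable value from length k. For each k, try every first piece i and keep the best of price[i] + net[k−i] minus the 1 cut fee when i<k.
net[1] = 2
net[2] = 7
net[3] = 8  (first piece 1, then net[2]=7)
net[4] = 15
net[5] = 21
net[6] = 22  (first piece 1, then net[5]=21)
net[7] = 28
Best is to make no cuts and sell whole for ¢28.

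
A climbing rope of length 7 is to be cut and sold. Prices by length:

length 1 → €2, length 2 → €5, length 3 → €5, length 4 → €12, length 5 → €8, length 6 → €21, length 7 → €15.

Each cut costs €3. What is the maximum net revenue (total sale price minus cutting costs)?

Consider every possible first cut. net[k] is the best of p[i]+net[k−i] over all sellable i≤k, charging 3 whenever i<k.
net[1] = 2
net[2] = 5
net[3] = 5
net[4] = 12
net[5] = 11  (first piece 1, then net[4]=12)
net[6] = 21
net[7] = 20  (first piece 1, then net[6]=21)
One optimal plan: pieces 6 + 1 (1 cut) → €23 − €3 = €20.

20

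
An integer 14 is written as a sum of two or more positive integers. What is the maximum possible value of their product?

162

Let g[k] be the best product for length k (with at least one cut). For each first piece i, the rest contributes max(k−i, g[k−i]).
g[2] = 1·max(1,0) = 1·1 = 1
g[3] = 1·max(2,1) = 1·2 = 2
g[4] = 2·max(2,1) = 2·2 = 4
g[5] = 2·max(3,2) = 2·3 = 6
g[6] = 3·max(3,2) = 3·3 = 9
g[7] = 2·max(5,6) = 2·6 = 12
g[8] = 2·max(6,9) = 2·9 = 18
g[9] = 3·max(6,9) = 3·9 = 27
g[10] = 2·max(8,18) = 2·18 = 36
g[11] = 2·max(9,27) = 2·27 = 54
g[12] = 3·max(9,27) = 3·27 = 81
g[13] = 2·max(11,54) = 2·54 = 108
g[14] = 2·max(12,81) = 2·81 = 162
One optimal split: 3 + 3 + 3 + 3 + 2; product 3·3·3·3·2 = 162.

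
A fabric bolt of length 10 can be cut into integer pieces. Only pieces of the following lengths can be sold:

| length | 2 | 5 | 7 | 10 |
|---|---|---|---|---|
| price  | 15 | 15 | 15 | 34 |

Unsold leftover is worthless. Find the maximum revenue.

75

Let f[k] be the best obtainable value from length k. For each k, try every first piece i and keep the best of price[i] + f[k−i].
f[1] = 0
f[2] = 15
f[3] = 15
f[4] = 30  (first piece 2, then f[2]=15)
f[5] = 30
f[6] = 45  (first piece 2, then f[4]=30)
f[7] = 45
f[8] = 60  (first piece 2, then f[6]=45)
f[9] = 60
f[10] = 75  (first piece 2, then f[8]=60)
One optimal cutting: 2 + 2 + 2 + 2 + 2 → $75.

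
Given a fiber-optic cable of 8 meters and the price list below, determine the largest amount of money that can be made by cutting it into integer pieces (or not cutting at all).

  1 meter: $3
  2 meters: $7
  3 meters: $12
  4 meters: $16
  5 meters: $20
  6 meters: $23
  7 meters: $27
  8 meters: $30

32

Build r[k] bottom-up: r[k] = max over allowed piece i of (p[i] + r[k−i]).
r[1] = 3
r[2] = 7
r[3] = 12
r[4] = 16
r[5] = 20
r[6] = 24  (first piece 3, then r[3]=12)
r[7] = 28  (first piece 3, then r[4]=16)
r[8] = 32  (first piece 3, then r[5]=20)
One optimal cutting: 5 + 3 → $20 + $12 = $32.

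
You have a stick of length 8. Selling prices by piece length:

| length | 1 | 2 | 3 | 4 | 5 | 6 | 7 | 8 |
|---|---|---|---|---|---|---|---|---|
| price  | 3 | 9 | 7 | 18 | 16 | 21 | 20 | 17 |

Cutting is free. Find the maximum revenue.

36

Build R[k] bottom-up: R[k] = max over allowed piece i of (p[i] + R[k−i]).
R[1] = 3
R[2] = max(3+3, 9+0) = 9
R[3] = max(3+9, 9+3, 7+0) = 12
R[4] = max(3+12, 9+9, 7+3, 18+0) = 18
R[5] = max(3+18, 9+12, 7+9, 18+3, 16+0) = 21
R[6] = max(3+21, 9+18, 7+12, 18+9, 16+3, 21+0) = 27
R[7] = max(3+27, 9+21, 7+18, …, 21+3, 20+0) = 30
R[8] = max(3+30, 9+27, 7+21, …, 20+3, 17+0) = 36
One optimal cutting: 2 + 2 + 2 + 2 → €9 + €9 + €9 + €9 = €36.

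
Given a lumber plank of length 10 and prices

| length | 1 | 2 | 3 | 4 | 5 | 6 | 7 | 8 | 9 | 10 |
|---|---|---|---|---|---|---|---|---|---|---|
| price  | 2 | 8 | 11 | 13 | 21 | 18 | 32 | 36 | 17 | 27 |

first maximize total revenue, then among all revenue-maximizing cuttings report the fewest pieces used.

2

Build r[k] bottom-up: r[k] = max over allowed piece i of (p[i] + r[k−i]).
r[1] = 2
r[2] = max(2+2, 8+0) = 8
r[3] = max(2+8, 8+2, 11+0) = 11
r[4] = max(2+11, 8+8, 11+2, 13+0) = 16
r[5] = max(2+16, 8+11, 11+8, 13+2, 21+0) = 21
r[6] = max(2+21, 8+16, 11+11, 13+8, 21+2, 18+0) = 24
r[7] = max(2+24, 8+21, 11+16, …, 18+2, 32+0) = 32
r[8] = max(2+32, 8+24, 11+21, …, 32+2, 36+0) = 36
r[9] = max(2+36, 8+32, 11+24, …, 36+2, 17+0) = 40
r[10] = max(2+40, 8+36, 11+32, …, 17+2, 27+0) = 44
Maximum revenue is $44.
Now minimize piece count subject to staying optimal: for each k, pieces[k] = 1 + min over i with p[i]+r[k−i]=r[k] of pieces[k−i].
pieces[7] = 1
pieces[8] = 1
pieces[9] = 2
pieces[10] = 2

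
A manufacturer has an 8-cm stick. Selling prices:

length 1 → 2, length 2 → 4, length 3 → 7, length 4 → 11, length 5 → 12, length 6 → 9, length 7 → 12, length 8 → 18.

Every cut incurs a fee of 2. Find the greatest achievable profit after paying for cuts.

20

Build r[k] bottom-up: r[k] = max over allowed piece i of (p[i] + r[k−i]) − 2 per cut.
r[1] = 2
r[2] = max(2+2-2, 4+0) = 4
r[3] = max(2+4-2, 4+2-2, 7+0) = 7
r[4] = max(2+7-2, 4+4-2, 7+2-2, 11+0) = 11
r[5] = max(2+11-2, 4+7-2, 7+4-2, 11+2-2, 12+0) = 12
r[6] = max(2+12-2, 4+11-2, 7+7-2, 11+4-2, 12+2-2, 9+0) = 13
r[7] = max(2+13-2, 4+12-2, 7+11-2, …, 9+2-2, 12+0) = 16
r[8] = max(2+16-2, 4+13-2, 7+12-2, …, 12+2-2, 18+0) = 20
One optimal plan: pieces 4 + 4 (1 cut) → 22 − 2 = 20.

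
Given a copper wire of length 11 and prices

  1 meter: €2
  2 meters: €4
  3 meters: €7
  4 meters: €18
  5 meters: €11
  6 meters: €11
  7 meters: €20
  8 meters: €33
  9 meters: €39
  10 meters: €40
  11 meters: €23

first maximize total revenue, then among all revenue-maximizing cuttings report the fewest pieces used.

Consider every possible first cut. r[k] is the best of p[i]+r[k−i] over all sellable i≤k.
r[1] = 2
r[2] = max(2+2, 4+0) = 4
r[3] = max(2+4, 4+2, 7+0) = 7
r[4] = max(2+7, 4+4, 7+2, 18+0) = 18
r[5] = max(2+18, 4+7, 7+4, 18+2, 11+0) = 20
r[6] = max(2+20, 4+18, 7+7, 18+4, 11+2, 11+0) = 22
r[7] = max(2+22, 4+20, 7+18, …, 11+2, 20+0) = 25
r[8] = max(2+25, 4+22, 7+20, …, 20+2, 33+0) = 36
r[9] = max(2+36, 4+25, 7+22, …, 33+2, 39+0) = 39
r[10] = max(2+39, 4+36, 7+25, …, 39+2, 40+0) = 41
r[11] = max(2+41, 4+39, 7+36, …, 40+2, 23+0) = 43
Maximum revenue is €43.
Now minimize piece count subject to staying optimal: for each k, pieces[k] = 1 + min over i with p[i]+r[k−i]=r[k] of pieces[k−i].
pieces[8] = 2
pieces[9] = 1
pieces[10] = 2
pieces[11] = 2

2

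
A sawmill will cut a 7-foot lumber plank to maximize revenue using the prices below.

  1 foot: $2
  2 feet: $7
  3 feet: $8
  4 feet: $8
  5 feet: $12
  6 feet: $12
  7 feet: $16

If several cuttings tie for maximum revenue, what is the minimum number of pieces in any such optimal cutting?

4

Consider every possible first cut. r[k] is the best of p[i]+r[k−i] over all sellable i≤k.
r[1] = 2
r[2] = max(2+2, 7+0) = 7
r[3] = max(2+7, 7+2, 8+0) = 9
r[4] = max(2+9, 7+7, 8+2, 8+0) = 14
r[5] = max(2+14, 7+9, 8+7, 8+2, 12+0) = 16
r[6] = max(2+16, 7+14, 8+9, 8+7, 12+2, 12+0) = 21
r[7] = max(2+21, 7+16, 8+14, …, 12+2, 16+0) = 23
Maximum revenue is $23.
Now minimize piece count subject to staying optimal: for each k, pieces[k] = 1 + min over i with p[i]+r[k−i]=r[k] of pieces[k−i].
pieces[4] = 2
pieces[5] = 3
pieces[6] = 3
pieces[7] = 4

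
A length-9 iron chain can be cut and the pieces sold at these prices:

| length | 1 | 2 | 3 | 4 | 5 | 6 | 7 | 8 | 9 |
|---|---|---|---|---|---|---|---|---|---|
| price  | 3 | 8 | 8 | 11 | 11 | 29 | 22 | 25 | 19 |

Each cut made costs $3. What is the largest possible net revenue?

34

Consider every possible first cut. v[k] is the best of p[i]+v[k−i] over all sellable i≤k, charging 3 whenever i<k.
v[1] = 3
v[2] = 8
v[3] = 8  (first piece 1, then v[2]=8)
v[4] = 13  (first piece 2, then v[2]=8)
v[5] = 13  (first piece 1, then v[4]=13)
v[6] = 29
v[7] = 29  (first piece 1, then v[6]=29)
v[8] = 34  (first piece 2, then v[6]=29)
v[9] = 34  (first piece 1, then v[8]=34)
One optimal plan: pieces 6 + 2 + 1 (2 cuts) → $40 − $6 = $34.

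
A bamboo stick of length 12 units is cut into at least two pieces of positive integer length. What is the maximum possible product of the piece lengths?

81

Fill P[k] for k=2..12: at each k try every first piece i and multiply by the better of (k−i) uncut or P[k−i].
Small cases: P[2]=1, P[3]=2, P[4]=4.
P[5] = 2×max(3,2) = 2×3 = 6
P[6] = 3×max(3,2) = 3×3 = 9
P[7] = 2×max(5,6) = 2×6 = 12
P[8] = 2×max(6,9) = 2×9 = 18
P[9] = 3×max(6,9) = 3×9 = 27
P[10] = 2×max(8,18) = 2×18 = 36
P[11] = 2×max(9,27) = 2×27 = 54
P[12] = 3×max(9,27) = 3×27 = 81
One optimal split: 3 + 3 + 3 + 3; product 3×3×3×3 = 81.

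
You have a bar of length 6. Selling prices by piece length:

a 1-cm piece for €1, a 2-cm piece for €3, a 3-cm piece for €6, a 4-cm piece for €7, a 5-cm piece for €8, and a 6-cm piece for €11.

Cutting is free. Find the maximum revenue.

12

Build v[k] bottom-up: v[k] = max over allowed piece i of (p[i] + v[k−i]).
v[1] = 1
v[2] = max(1+1, 3+0) = 3
v[3] = max(1+3, 3+1, 6+0) = 6
v[4] = max(1+6, 3+3, 6+1, 7+0) = 7
v[5] = max(1+7, 3+6, 6+3, 7+1, 8+0) = 9
v[6] = max(1+9, 3+7, 6+6, 7+3, 8+1, 11+0) = 12
One optimal cutting: 3 + 3 → €6 + €6 = €12.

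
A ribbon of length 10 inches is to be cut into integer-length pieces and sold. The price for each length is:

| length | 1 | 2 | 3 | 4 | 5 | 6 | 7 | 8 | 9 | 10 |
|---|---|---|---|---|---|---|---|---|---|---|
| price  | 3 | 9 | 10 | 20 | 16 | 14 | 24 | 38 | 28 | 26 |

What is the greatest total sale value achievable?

Consider every possible first cut. r[k] is the best of p[i]+r[k−i] over all sellable i≤k.
r[1] = 3
r[2] = max(3+3, 9+0) = 9
r[3] = max(3+9, 9+3, 10+0) = 12
r[4] = max(3+12, 9+9, 10+3, 20+0) = 20
r[5] = max(3+20, 9+12, 10+9, 20+3, 16+0) = 23
r[6] = max(3+23, 9+20, 10+12, 20+9, 16+3, 14+0) = 29
r[7] = max(3+29, 9+23, 10+20, …, 14+3, 24+0) = 32
r[8] = max(3+32, 9+29, 10+23, …, 24+3, 38+0) = 40
r[9] = max(3+40, 9+32, 10+29, …, 38+3, 28+0) = 43
r[10] = max(3+43, 9+40, 10+32, …, 28+3, 26+0) = 49
One optimal cutting: 4 + 4 + 2 → ¢20 + ¢20 + ¢9 = ¢49.

49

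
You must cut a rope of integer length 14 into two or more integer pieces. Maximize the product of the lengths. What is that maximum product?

Define prod[k] = max over 1≤i<k of i · max(k−i, prod[k−i]); the inner max lets the remainder stay uncut if that's better.
prod[2] = 1·max(1,0) = 1·1 = 1
prod[3] = 1·max(2,1) = 1·2 = 2
prod[4] = 2·max(2,1) = 2·2 = 4
prod[5] = 2·max(3,2) = 2·3 = 6
prod[6] = 3·max(3,2) = 3·3 = 9
prod[7] = 2·max(5,6) = 2·6 = 12
prod[8] = 2·max(6,9) = 2·9 = 18
prod[9] = 3·max(6,9) = 3·9 = 27
prod[10] = 2·max(8,18) = 2·18 = 36
prod[11] = 2·max(9,27) = 2·27 = 54
prod[12] = 3·max(9,27) = 3·27 = 81
prod[13] = 2·max(11,54) = 2·54 = 108
prod[14] = 2·max(12,81) = 2·81 = 162
One optimal split: 3 + 3 + 3 + 3 + 2; product 3·3·3·3·2 = 162.

162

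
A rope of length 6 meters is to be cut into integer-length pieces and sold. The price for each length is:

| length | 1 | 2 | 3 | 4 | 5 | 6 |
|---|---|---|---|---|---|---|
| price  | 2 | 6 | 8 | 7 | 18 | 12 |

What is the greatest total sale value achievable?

20

Build r[k] bottom-up: r[k] = max over allowed piece i of (p[i] + r[k−i]).
r[1] = 2
r[2] = 6
r[3] = 8  (first piece 1, then r[2]=6)
r[4] = 12  (first piece 2, then r[2]=6)
r[5] = 18
r[6] = 20  (first piece 1, then r[5]=18)
One optimal cutting: 5 + 1 → €18 + €2 = €20.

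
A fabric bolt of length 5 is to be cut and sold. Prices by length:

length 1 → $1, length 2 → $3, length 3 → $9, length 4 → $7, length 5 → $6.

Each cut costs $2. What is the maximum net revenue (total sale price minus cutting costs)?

Let r[k] be the best obtainable value from length k. For each k, try every first piece i and keep the best of price[i] + r[k−i] minus the 2 cut fee when i<k.
r[1] = 1
r[2] = 3
r[3] = 9
r[4] = 8  (first piece 1, then r[3]=9)
r[5] = 10  (first piece 2, then r[3]=9)
One optimal plan: pieces 3 + 2 (1 cut) → $12 − $2 = $10.

10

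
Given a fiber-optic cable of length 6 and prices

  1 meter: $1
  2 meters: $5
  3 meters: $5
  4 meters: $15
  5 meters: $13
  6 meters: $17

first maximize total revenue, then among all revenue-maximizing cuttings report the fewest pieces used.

Build r[k] bottom-up: r[k] = max over allowed piece i of (p[i] + r[k−i]).
r[1] = 1
r[2] = 5
r[3] = 6  (first piece 1, then r[2]=5)
r[4] = 15
r[5] = 16  (first piece 1, then r[4]=15)
r[6] = 20  (first piece 2, then r[4]=15)
Maximum revenue is $20.
Now minimize piece count subject to staying optimal: for each k, pieces[k] = 1 + min over i with p[i]+r[k−i]=r[k] of pieces[k−i].
pieces[3] = 2
pieces[4] = 1
pieces[5] = 2
pieces[6] = 2

2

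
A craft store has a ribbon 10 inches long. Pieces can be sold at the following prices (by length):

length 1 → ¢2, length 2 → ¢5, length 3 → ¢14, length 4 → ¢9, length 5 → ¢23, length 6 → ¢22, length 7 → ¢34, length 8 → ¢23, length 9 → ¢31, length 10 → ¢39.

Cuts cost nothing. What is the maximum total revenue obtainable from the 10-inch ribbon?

Consider every possible first cut. best[k] is the best of p[i]+best[k−i] over all sellable i≤k.
best[1] = 2
best[2] = max(2+2, 5+0) = 5
best[3] = max(2+5, 5+2, 14+0) = 14
best[4] = max(2+14, 5+5, 14+2, 9+0) = 16
best[5] = max(2+16, 5+14, 14+5, 9+2, 23+0) = 23
best[6] = max(2+23, 5+16, 14+14, 9+5, 23+2, 22+0) = 28
best[7] = max(2+28, 5+23, 14+16, …, 22+2, 34+0) = 34
best[8] = max(2+34, 5+28, 14+23, …, 34+2, 23+0) = 37
best[9] = max(2+37, 5+34, 14+28, …, 23+2, 31+0) = 42
best[10] = max(2+42, 5+37, 14+34, …, 31+2, 39+0) = 48
One optimal cutting: 7 + 3 → ¢34 + ¢14 = ¢48.

48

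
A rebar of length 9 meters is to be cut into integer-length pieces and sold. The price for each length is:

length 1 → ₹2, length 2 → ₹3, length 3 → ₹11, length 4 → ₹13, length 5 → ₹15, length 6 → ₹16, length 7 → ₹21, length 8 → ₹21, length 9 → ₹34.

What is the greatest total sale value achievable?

Build r[k] bottom-up: r[k] = max over allowed piece i of (p[i] + r[k−i]).
r[1] = 2
r[2] = 4  (first piece 1, then r[1]=2)
r[3] = 11
r[4] = 13  (first piece 1, then r[3]=11)
r[5] = 15  (first piece 1, then r[4]=13)
r[6] = 22  (first piece 3, then r[3]=11)
r[7] = 24  (first piece 1, then r[6]=22)
r[8] = 26  (first piece 1, then r[7]=24)
r[9] = 34
Best is to sell the whole 9-meter piece uncut for ₹34.

34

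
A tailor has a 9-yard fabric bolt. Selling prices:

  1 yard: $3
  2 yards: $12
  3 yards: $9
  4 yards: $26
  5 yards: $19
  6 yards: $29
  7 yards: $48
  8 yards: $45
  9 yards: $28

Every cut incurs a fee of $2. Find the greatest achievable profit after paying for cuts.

Consider every possible first cut. net[k] is the best of p[i]+net[k−i] over all sellable i≤k, charging 2 whenever i<k.
net[1] = 3
net[2] = 12
net[3] = 13  (first piece 1, then net[2]=12)
net[4] = 26
net[5] = 27  (first piece 1, then net[4]=26)
net[6] = 36  (first piece 2, then net[4]=26)
net[7] = 48
net[8] = 50  (first piece 4, then net[4]=26)
net[9] = 58  (first piece 2, then net[7]=48)
One optimal plan: pieces 7 + 2 (1 cut) → $60 − $2 = $58.

58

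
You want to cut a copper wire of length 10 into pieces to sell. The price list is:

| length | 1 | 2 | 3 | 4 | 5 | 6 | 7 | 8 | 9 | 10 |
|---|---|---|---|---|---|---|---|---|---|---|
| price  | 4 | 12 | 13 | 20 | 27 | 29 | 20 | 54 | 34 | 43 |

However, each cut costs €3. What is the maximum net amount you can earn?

Consider every possible first cut. v[k] is the best of p[i]+v[k−i] over all sellable i≤k, charging 3 whenever i<k.
v[1] = 4
v[2] = 12
v[3] = 13  (first piece 1, then v[2]=12)
v[4] = 21  (first piece 2, then v[2]=12)
v[5] = 27
v[6] = 30  (first piece 2, then v[4]=21)
v[7] = 36  (first piece 2, then v[5]=27)
v[8] = 54
v[9] = 55  (first piece 1, then v[8]=54)
v[10] = 63  (first piece 2, then v[8]=54)
One optimal plan: pieces 8 + 2 (1 cut) → €66 − €3 = €63.

63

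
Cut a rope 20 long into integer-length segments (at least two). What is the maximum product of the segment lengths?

1458

Define g[k] = max over 1≤i<k of i · max(k−i, g[k−i]); the inner max lets the remainder stay uncut if that's better.
Small cases: g[2]=1, g[3]=2, g[4]=4, g[5]=6, g[6]=9, g[7]=12, g[8]=18, g[9]=27, g[10]=36, g[11]=54, g[12]=81.
g[13] = max(1·81, 2·54, 3·36, …, 11·2, 12·1) = 108
g[14] = max(1·108, 2·81, 3·54, …, 12·2, 13·1) = 162
g[15] = max(1·162, 2·108, 3·81, …, 13·2, 14·1) = 243
g[16] = max(1·243, 2·162, 3·108, …, 14·2, 15·1) = 324
g[17] = max(1·324, 2·243, 3·162, …, 15·2, 16·1) = 486
g[18] = max(1·486, 2·324, 3·243, …, 16·2, 17·1) = 729
g[19] = max(1·729, 2·486, 3·324, …, 17·2, 18·1) = 972
g[20] = max(1·972, 2·729, 3·486, …, 18·2, 19·1) = 1458
One optimal split: 3 + 3 + 3 + 3 + 3 + 3 + 2; product 3·3·3·3·3·3·2 = 1458.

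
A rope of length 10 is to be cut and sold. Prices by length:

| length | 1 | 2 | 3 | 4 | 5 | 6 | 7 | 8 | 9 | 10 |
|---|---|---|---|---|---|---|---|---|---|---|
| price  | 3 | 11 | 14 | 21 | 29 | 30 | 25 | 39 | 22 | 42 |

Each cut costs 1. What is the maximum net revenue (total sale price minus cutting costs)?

57

Let r[k] be the best obtainable value from length k. For each k, try every first piece i and keep the best of price[i] + r[k−i] minus the 1 cut fee when i<k.
r[1] = 3
r[2] = 11
r[3] = 14
r[4] = 21  (first piece 2, then r[2]=11)
r[5] = 29
r[6] = 31  (first piece 1, then r[5]=29)
r[7] = 39  (first piece 2, then r[5]=29)
r[8] = 42  (first piece 3, then r[5]=29)
r[9] = 49  (first piece 2, then r[7]=39)
r[10] = 57  (first piece 5, then r[5]=29)
One optimal plan: pieces 5 + 5 (1 cut) → 58 − 1 = 57.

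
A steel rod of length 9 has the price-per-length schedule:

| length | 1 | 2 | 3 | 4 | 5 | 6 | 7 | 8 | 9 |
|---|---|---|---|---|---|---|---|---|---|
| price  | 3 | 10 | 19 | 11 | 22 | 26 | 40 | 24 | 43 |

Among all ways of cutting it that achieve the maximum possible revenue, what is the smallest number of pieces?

3

Consider every possible first cut. r[k] is the best of p[i]+r[k−i] over all sellable i≤k.
r[1] = 3
r[2] = 10
r[3] = 19
r[4] = 22  (first piece 1, then r[3]=19)
r[5] = 29  (first piece 2, then r[3]=19)
r[6] = 38  (first piece 3, then r[3]=19)
r[7] = 41  (first piece 1, then r[6]=38)
r[8] = 48  (first piece 2, then r[6]=38)
r[9] = 57  (first piece 3, then r[6]=38)
Maximum revenue is $57.
Now minimize piece count subject to staying optimal: for each k, pieces[k] = 1 + min over i with p[i]+r[k−i]=r[k] of pieces[k−i].
pieces[6] = 2
pieces[7] = 3
pieces[8] = 3
pieces[9] = 3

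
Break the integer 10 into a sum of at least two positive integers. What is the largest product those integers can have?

36

Define g[k] = max over 1≤i<k of i · max(k−i, g[k−i]); the inner max lets the remainder stay uncut if that's better.
g[2] = 1×max(1,0) = 1×1 = 1
g[3] = max(1×2, 2×1) = 2
g[4] = max(1×3, 2×2, 3×1) = 4
g[5] = max(1×4, 2×3, 3×2, 4×1) = 6
g[6] = max(1×6, 2×4, 3×3, 4×2, 5×1) = 9
g[7] = max(1×9, 2×6, 3×4, 4×3, 5×2, 6×1) = 12
g[8] = max(1×12, 2×9, 3×6, …, 6×2, 7×1) = 18
g[9] = max(1×18, 2×12, 3×9, …, 7×2, 8×1) = 27
g[10] = max(1×27, 2×18, 3×12, …, 8×2, 9×1) = 36
One optimal split: 3 + 3 + 2 + 2; product 3×3×2×2 = 36.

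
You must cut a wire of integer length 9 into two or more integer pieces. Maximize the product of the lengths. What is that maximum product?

Let m[k] be the best product for length k (with at least one cut). For each first piece i, the rest contributes max(k−i, m[k−i]).
Small cases: m[2]=1.
m[3] = 1*max(2,1) = 1*2 = 2
m[4] = 2*max(2,1) = 2*2 = 4
m[5] = 2*max(3,2) = 2*3 = 6
m[6] = 3*max(3,2) = 3*3 = 9
m[7] = 2*max(5,6) = 2*6 = 12
m[8] = 2*max(6,9) = 2*9 = 18
m[9] = 3*max(6,9) = 3*9 = 27
One optimal split: 3 + 3 + 3; product 3*3*3 = 27.

27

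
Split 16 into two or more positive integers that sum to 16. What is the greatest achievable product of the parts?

Let P[k] be the best product for length k (with at least one cut). For each first piece i, the rest contributes max(k−i, P[k−i]).
P[2] = 1·max(1,0) = 1·1 = 1
P[3] = 1·max(2,1) = 1·2 = 2
P[4] = 2·max(2,1) = 2·2 = 4
P[5] = 2·max(3,2) = 2·3 = 6
P[6] = 3·max(3,2) = 3·3 = 9
P[7] = 2·max(5,6) = 2·6 = 12
P[8] = 2·max(6,9) = 2·9 = 18
P[9] = 3·max(6,9) = 3·9 = 27
P[10] = 2·max(8,18) = 2·18 = 36
P[11] = 2·max(9,27) = 2·27 = 54
P[12] = 3·max(9,27) = 3·27 = 81
P[13] = 2·max(11,54) = 2·54 = 108
P[14] = 2·max(12,81) = 2·81 = 162
P[15] = 3·max(12,81) = 3·81 = 243
P[16] = 2·max(14,162) = 2·162 = 324
One optimal split: 3 + 3 + 3 + 3 + 2 + 2; product 3·3·3·3·2·2 = 324.

324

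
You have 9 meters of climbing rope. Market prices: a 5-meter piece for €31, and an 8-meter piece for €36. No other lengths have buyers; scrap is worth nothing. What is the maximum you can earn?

36

Consider every possible first cut. r[k] is the best of p[i]+r[k−i] over all sellable i≤k.
r[1] = 0
r[2] = 0
r[3] = 0
r[4] = 0
r[5] = 31
r[6] = 31
r[7] = 31
r[8] = max(31+0, 36+0) = 36
r[9] = max(31+0, 36+0) = 36
One optimal cutting: pieces 8 with 1 meter of scrap → €36.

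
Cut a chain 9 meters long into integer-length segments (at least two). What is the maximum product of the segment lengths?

27

Fill m[k] for k=2..9: at each k try every first piece i and multiply by the better of (k−i) uncut or m[k−i].
m[2] = 1×max(1,0) = 1×1 = 1
m[3] = 1×max(2,1) = 1×2 = 2
m[4] = 2×max(2,1) = 2×2 = 4
m[5] = 2×max(3,2) = 2×3 = 6
m[6] = 3×max(3,2) = 3×3 = 9
m[7] = 2×max(5,6) = 2×6 = 12
m[8] = 2×max(6,9) = 2×9 = 18
m[9] = 3×max(6,9) = 3×9 = 27
One optimal split: 3 + 3 + 3; product 3×3×3 = 27.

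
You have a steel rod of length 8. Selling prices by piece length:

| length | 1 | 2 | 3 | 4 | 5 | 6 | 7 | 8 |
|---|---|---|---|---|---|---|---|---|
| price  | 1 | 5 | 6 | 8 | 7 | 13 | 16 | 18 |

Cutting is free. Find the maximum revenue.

Consider every possible first cut. r[k] is the best of p[i]+r[k−i] over all sellable i≤k.
r[1] = 1
r[2] = max(1+1, 5+0) = 5
r[3] = max(1+5, 5+1, 6+0) = 6
r[4] = max(1+6, 5+5, 6+1, 8+0) = 10
r[5] = max(1+10, 5+6, 6+5, 8+1, 7+0) = 11
r[6] = max(1+11, 5+10, 6+6, 8+5, 7+1, 13+0) = 15
r[7] = max(1+15, 5+11, 6+10, …, 13+1, 16+0) = 16
r[8] = max(1+16, 5+15, 6+11, …, 16+1, 18+0) = 20
One optimal cutting: 2 + 2 + 2 + 2 → $5 + $5 + $5 + $5 = $20.

20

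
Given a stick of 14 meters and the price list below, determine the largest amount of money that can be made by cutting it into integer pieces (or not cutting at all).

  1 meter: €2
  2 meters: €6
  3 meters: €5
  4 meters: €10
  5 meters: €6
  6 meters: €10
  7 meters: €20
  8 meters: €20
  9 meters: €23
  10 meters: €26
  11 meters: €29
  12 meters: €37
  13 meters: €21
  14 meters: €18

Build r[k] bottom-up: r[k] = max over allowed piece i of (p[i] + r[k−i]).
r[1] = 2
r[2] = 6
r[3] = 8  (first piece 1, then r[2]=6)
r[4] = 12  (first piece 2, then r[2]=6)
r[5] = 14  (first piece 1, then r[4]=12)
r[6] = 18  (first piece 2, then r[4]=12)
r[7] = 20  (first piece 1, then r[6]=18)
r[8] = 24  (first piece 2, then r[6]=18)
r[9] = 26  (first piece 1, then r[8]=24)
r[10] = 30  (first piece 2, then r[8]=24)
r[11] = 32  (first piece 1, then r[10]=30)
r[12] = 37
r[13] = 39  (first piece 1, then r[12]=37)
r[14] = 43  (first piece 2, then r[12]=37)
One optimal cutting: 12 + 2 → €37 + €6 = €43.

43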